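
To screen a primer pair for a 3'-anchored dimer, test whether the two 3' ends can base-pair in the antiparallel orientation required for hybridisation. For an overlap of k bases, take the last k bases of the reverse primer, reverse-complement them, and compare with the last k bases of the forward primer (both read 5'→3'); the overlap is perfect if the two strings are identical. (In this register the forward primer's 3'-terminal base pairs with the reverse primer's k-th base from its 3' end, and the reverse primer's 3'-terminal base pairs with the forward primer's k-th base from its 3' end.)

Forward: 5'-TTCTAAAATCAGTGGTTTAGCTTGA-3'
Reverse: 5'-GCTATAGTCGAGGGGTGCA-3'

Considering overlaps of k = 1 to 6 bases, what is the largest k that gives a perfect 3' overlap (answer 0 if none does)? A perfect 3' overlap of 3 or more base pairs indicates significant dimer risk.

Longest perfect overlap: 0 complementary base pairs; below the dimer-risk threshold (threshold 3).

Last 6 bases (5'→3') — forward …GCTTGA, reverse …GGTGCA.
Reverse complement of the reverse primer's last 6 bases: TGCACC; its first k bases are the reverse complement of the reverse primer's last k bases, so a perfect k-base overlap needs the forward primer's last k bases to equal them.
Comparing (forward last k vs required): k=1: A vs T ✗; k=2: GA vs TG ✗; k=3: TGA vs TGC ✗; k=4: TTGA vs TGCA ✗; k=5: CTTGA vs TGCAC ✗; k=6: GCTTGA vs TGCACC ✗.
No overlap length from 1 to 6 is perfect, so the longest perfect 3' overlap is 0.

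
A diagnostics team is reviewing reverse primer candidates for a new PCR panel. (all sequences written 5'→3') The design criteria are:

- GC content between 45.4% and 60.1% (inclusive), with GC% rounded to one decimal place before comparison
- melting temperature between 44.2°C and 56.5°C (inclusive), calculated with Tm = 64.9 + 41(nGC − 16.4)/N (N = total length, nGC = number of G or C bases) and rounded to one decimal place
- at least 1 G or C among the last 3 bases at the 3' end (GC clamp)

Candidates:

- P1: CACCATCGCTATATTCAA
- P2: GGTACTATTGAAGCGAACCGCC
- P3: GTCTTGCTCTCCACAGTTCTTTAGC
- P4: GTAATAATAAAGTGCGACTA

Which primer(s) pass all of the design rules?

None of the candidates satisfy all criteria.

P1 (18 nt, A=6 T=5 G=1 C=6): GC 7/18 = 38.9%, outside 45.4–60.1% ✗; Tm = 64.9 + 41·(7 − 16.4)/18 = 43.5°C, outside 44.2–56.5°C ✗; 3' end CAA has 1 G/C ✓ — fails.
P2 (22 nt, A=6 T=4 G=6 C=6): GC 12/22 = 54.5% ✓; Tm = 64.9 + 41·(12 − 16.4)/22 = 56.7°C, outside 44.2–56.5°C ✗; 3' end GCC has 3 G/C ✓ — fails.
P3 (25 nt, A=3 T=10 G=4 C=8): GC 12/25 = 48.0% ✓; Tm = 64.9 + 41·(12 − 16.4)/25 = 57.7°C, outside 44.2–56.5°C ✗; 3' end AGC has 2 G/C ✓ — fails.
P4 (20 nt, A=9 T=5 G=4 C=2): GC 6/20 = 30.0%, outside 45.4–60.1% ✗; Tm = 64.9 + 41·(6 − 16.4)/20 = 43.6°C, outside 44.2–56.5°C ✗; 3' end CTA has 1 G/C ✓ — fails.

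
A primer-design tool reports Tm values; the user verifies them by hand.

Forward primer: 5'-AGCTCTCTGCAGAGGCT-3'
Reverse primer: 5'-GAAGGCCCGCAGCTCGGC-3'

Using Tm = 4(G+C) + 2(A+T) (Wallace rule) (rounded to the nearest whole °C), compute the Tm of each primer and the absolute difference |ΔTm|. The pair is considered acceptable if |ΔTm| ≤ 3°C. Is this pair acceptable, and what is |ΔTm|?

Forward: A=3 T=4 G=5 C=5 → Tm = 2·7 + 4·10 = 54°C.
Reverse: A=3 T=1 G=7 C=7 → Tm = 2·4 + 4·14 = 64°C.
|ΔTm| = |54 − 64| = 10°C, > 3°C.

|ΔTm| = 10°C; the pair is not acceptable.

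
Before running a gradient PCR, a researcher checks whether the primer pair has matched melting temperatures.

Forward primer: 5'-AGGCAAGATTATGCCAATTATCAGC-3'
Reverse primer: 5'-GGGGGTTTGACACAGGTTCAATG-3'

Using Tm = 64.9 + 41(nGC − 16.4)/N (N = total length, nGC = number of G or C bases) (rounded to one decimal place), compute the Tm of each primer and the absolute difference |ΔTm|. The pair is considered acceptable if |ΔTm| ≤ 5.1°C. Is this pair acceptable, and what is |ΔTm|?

|ΔTm| = 2.7°C; the pair is acceptable.

Forward: G+C = 10, N = 25 → Tm = 64.9 + 41·(10 − 16.4)/25 = 54.4°C.
Reverse: G+C = 12, N = 23 → Tm = 64.9 + 41·(12 − 16.4)/23 = 57.1°C.
|ΔTm| = |54.4 − 57.1| = 2.7°C, ≤ 5.1°C.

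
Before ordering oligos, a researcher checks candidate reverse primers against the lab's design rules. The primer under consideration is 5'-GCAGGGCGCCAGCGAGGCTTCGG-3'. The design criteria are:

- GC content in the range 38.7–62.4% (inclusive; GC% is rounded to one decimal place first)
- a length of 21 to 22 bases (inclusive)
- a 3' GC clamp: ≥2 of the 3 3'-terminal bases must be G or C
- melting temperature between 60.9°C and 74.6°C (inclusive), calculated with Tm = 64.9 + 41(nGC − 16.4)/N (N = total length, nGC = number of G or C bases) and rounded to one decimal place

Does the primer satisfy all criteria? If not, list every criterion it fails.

Fails: GC content, length.

Base counts: A=3, T=2, G=11, C=7 (length 23).
GC content: GC 18/23 = 78.3%, outside 38.7–62.4% ✗
length: length 23, outside 21–22 ✗
GC clamp: 3' end CGG has 3 G/C ✓
Tm: Tm = 64.9 + 41·(18 − 16.4)/23 = 67.8°C ✓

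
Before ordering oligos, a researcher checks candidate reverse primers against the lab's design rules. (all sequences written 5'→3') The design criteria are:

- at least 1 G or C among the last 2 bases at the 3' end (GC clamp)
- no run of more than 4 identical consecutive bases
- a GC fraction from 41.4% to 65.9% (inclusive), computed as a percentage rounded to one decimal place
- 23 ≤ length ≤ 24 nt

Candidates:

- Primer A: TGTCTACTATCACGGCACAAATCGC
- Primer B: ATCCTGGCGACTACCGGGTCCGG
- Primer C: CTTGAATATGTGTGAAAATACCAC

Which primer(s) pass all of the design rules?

Primer A (25 nt, A=7 T=6 G=4 C=8): 3' end GC has 2 G/C ✓; longest run = 3 ✓; GC 12/25 = 48.0% ✓; length 25, outside 23–24 ✗ — fails.
Primer B (23 nt, A=3 T=4 G=8 C=8): 3' end GG has 2 G/C ✓; longest run = 3 ✓; GC 16/23 = 69.6%, outside 41.4–65.9% ✗; length 23 ✓ — fails.
Primer C (24 nt, A=9 T=7 G=4 C=4): 3' end AC has 1 G/C ✓; longest run = 4 ✓; GC 8/24 = 33.3%, outside 41.4–65.9% ✗; length 24 ✓ — fails.

None of the candidates satisfy all criteria.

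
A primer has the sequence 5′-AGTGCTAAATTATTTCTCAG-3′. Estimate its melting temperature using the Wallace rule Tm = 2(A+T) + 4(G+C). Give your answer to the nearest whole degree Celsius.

52°C

Base counts: A=6, T=8, G=3, C=3 (length 20).
Tm = 2·(6+8) + 4·(3+3) = 2·14 + 4·6 = 28 + 24 = 52°C.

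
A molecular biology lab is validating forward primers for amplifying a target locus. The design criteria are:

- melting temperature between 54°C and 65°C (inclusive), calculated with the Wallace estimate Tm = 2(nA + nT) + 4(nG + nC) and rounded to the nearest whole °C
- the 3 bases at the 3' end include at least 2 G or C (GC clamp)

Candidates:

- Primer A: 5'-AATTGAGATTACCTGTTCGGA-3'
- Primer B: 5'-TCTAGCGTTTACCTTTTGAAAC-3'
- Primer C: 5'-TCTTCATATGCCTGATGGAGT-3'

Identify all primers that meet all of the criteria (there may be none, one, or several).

Primer A (21 nt, A=6 T=7 G=5 C=3): Tm = 2·13 + 4·8 = 58°C ✓; 3' end GGA has 2 G/C ✓ — passes.
Primer B (22 nt, A=5 T=9 G=3 C=5): Tm = 2·14 + 4·8 = 60°C ✓; 3' end AAC has 1 G/C, need ≥2 ✗ — fails.
Primer C (21 nt, A=4 T=8 G=5 C=4): Tm = 2·12 + 4·9 = 60°C ✓; 3' end AGT has 1 G/C, need ≥2 ✗ — fails.

Primer A only.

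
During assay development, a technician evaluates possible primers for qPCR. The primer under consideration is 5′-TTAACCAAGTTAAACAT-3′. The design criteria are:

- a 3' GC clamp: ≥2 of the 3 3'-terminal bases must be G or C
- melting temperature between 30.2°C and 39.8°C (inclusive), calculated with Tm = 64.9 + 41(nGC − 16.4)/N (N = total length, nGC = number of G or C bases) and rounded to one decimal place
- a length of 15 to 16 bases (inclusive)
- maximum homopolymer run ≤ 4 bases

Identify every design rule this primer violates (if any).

Base counts: A=8, T=5, G=1, C=3 (length 17).
GC clamp: 3' end CAT has 1 G/C, need ≥2 ✗
Tm: Tm = 64.9 + 41·(4 − 16.4)/17 = 35.0°C ✓
length: length 17, outside 15–16 ✗
homopolymer run: longest run = 3 ✓

Fails: GC clamp, length.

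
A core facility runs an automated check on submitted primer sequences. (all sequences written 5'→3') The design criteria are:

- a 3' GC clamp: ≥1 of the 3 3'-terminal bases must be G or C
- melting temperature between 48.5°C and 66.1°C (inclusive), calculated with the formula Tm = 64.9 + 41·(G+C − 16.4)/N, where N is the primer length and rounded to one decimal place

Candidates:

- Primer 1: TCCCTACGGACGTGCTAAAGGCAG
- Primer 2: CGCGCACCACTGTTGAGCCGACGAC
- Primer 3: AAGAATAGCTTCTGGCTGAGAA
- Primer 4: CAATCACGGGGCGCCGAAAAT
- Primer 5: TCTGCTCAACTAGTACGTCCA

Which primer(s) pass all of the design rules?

Primer 1, Primer 2, Primer 3 and Primer 5.

Primer 1 (24 nt, A=6 T=4 G=7 C=7): 3' end CAG has 2 G/C ✓; Tm = 64.9 + 41·(14 − 16.4)/24 = 60.8°C ✓ — passes.
Primer 2 (25 nt, A=5 T=3 G=7 C=10): 3' end GAC has 2 G/C ✓; Tm = 64.9 + 41·(17 − 16.4)/25 = 65.9°C ✓ — passes.
Primer 3 (22 nt, A=8 T=5 G=6 C=3): 3' end GAA has 1 G/C ✓; Tm = 64.9 + 41·(9 − 16.4)/22 = 51.1°C ✓ — passes.
Primer 4 (21 nt, A=7 T=2 G=6 C=6): 3' end AAT has 0 G/C, need ≥1 ✗; Tm = 64.9 + 41·(12 − 16.4)/21 = 56.3°C ✓ — fails.
Primer 5 (21 nt, A=5 T=6 G=3 C=7): 3' end CCA has 2 G/C ✓; Tm = 64.9 + 41·(10 − 16.4)/21 = 52.4°C ✓ — passes.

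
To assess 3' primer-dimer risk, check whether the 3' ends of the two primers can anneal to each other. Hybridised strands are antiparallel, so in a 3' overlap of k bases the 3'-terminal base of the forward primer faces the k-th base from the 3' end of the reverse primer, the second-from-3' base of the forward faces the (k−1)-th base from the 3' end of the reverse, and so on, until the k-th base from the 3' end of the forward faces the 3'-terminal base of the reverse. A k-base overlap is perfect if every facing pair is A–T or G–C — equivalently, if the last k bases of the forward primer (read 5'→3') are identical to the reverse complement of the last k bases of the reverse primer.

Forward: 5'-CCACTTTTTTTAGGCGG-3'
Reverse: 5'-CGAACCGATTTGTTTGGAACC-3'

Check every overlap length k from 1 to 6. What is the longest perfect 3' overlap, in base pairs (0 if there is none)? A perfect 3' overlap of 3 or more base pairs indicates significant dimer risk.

Longest perfect overlap: 2 complementary base pairs; below the dimer-risk threshold (threshold 3).

Last 6 bases (5'→3') — forward …AGGCGG, reverse …GGAACC.
Reverse complement of the reverse primer's last 6 bases: GGTTCC; its first k bases are the reverse complement of the reverse primer's last k bases, so a perfect k-base overlap needs the forward primer's last k bases to equal them.
Comparing (forward last k vs required): k=1: G vs G ✓; k=2: GG vs GG ✓; k=3: CGG vs GGT ✗; k=4: GCGG vs GGTT ✗; k=5: GGCGG vs GGTTC ✗; k=6: AGGCGG vs GGTTCC ✗.
Perfect overlaps at k = 1, 2; the largest is 2.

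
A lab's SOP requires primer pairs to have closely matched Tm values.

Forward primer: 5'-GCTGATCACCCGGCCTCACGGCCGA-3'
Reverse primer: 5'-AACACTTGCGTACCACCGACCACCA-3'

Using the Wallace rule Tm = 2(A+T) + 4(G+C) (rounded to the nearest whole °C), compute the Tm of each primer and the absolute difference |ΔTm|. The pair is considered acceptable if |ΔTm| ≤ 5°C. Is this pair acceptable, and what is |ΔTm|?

Forward: A=4 T=3 G=7 C=11 → Tm = 2·7 + 4·18 = 86°C.
Reverse: A=8 T=3 G=3 C=11 → Tm = 2·11 + 4·14 = 78°C.
|ΔTm| = |86 − 78| = 8°C, > 5°C.

|ΔTm| = 8°C; the pair is not acceptable.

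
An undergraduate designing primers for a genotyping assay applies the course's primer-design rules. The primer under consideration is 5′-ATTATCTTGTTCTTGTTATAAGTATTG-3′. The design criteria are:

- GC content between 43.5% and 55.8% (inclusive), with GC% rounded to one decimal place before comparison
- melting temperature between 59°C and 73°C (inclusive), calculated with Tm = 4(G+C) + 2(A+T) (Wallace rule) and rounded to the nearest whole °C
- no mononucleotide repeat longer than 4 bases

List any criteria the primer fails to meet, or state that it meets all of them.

Base counts: A=6, T=15, G=4, C=2 (length 27).
GC content: GC 6/27 = 22.2%, outside 43.5–55.8% ✗
Tm: Tm = 2·21 + 4·6 = 66°C ✓
homopolymer run: longest run = 2 ✓

Fails: GC content.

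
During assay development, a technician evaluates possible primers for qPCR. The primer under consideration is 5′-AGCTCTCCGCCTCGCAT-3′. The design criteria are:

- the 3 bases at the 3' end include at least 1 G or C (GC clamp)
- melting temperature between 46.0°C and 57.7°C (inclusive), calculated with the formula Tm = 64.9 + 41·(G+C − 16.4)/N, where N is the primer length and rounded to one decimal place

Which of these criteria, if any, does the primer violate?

Meets all criteria.

Base counts: A=2, T=4, G=3, C=8 (length 17).
GC clamp: 3' end CAT has 1 G/C ✓
Tm: Tm = 64.9 + 41·(11 − 16.4)/17 = 51.9°C ✓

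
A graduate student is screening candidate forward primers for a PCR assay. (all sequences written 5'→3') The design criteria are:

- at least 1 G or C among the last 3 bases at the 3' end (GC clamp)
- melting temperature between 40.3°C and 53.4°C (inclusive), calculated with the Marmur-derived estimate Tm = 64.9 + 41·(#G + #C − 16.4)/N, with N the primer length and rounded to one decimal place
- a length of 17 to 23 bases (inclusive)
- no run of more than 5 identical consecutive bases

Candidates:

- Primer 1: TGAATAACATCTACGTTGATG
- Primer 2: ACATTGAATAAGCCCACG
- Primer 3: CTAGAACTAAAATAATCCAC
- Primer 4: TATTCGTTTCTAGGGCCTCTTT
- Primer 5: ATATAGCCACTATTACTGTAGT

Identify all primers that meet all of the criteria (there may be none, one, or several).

Primer 1, Primer 2, Primer 3 and Primer 5.

Primer 1 (21 nt, A=7 T=7 G=4 C=3): 3' end ATG has 1 G/C ✓; Tm = 64.9 + 41·(7 − 16.4)/21 = 46.5°C ✓; length 21 ✓; longest run = 2 ✓ — passes.
Primer 2 (18 nt, A=7 T=3 G=3 C=5): 3' end ACG has 2 G/C ✓; Tm = 64.9 + 41·(8 − 16.4)/18 = 45.8°C ✓; length 18 ✓; longest run = 3 ✓ — passes.
Primer 3 (20 nt, A=10 T=4 G=1 C=5): 3' end CAC has 2 G/C ✓; Tm = 64.9 + 41·(6 − 16.4)/20 = 43.6°C ✓; length 20 ✓; longest run = 4 ✓ — passes.
Primer 4 (22 nt, A=2 T=11 G=4 C=5): 3' end TTT has 0 G/C, need ≥1 ✗; Tm = 64.9 + 41·(9 − 16.4)/22 = 51.1°C ✓; length 22 ✓; longest run = 3 ✓ — fails.
Primer 5 (22 nt, A=7 T=8 G=3 C=4): 3' end AGT has 1 G/C ✓; Tm = 64.9 + 41·(7 − 16.4)/22 = 47.4°C ✓; length 22 ✓; longest run = 2 ✓ — passes.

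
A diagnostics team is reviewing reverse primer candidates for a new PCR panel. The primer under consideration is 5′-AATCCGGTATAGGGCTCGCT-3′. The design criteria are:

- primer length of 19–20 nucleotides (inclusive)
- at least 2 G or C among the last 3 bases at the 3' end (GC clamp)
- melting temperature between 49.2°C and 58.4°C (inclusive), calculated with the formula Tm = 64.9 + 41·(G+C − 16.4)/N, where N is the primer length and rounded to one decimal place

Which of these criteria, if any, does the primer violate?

Base counts: A=4, T=5, G=6, C=5 (length 20).
length: length 20 ✓
GC clamp: 3' end GCT has 2 G/C ✓
Tm: Tm = 64.9 + 41·(11 − 16.4)/20 = 53.8°C ✓

Meets all criteria.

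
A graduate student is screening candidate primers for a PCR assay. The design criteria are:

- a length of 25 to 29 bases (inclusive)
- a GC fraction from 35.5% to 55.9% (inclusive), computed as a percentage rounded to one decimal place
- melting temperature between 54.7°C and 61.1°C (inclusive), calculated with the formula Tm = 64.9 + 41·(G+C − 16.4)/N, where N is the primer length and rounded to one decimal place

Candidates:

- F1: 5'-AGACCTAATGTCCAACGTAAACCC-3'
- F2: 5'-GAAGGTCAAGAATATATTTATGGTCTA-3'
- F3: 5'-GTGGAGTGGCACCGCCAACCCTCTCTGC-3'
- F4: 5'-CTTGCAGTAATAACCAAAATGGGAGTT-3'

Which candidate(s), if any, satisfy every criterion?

F1 (24 nt, A=9 T=4 G=3 C=8): length 24, outside 25–29 ✗; GC 11/24 = 45.8% ✓; Tm = 64.9 + 41·(11 − 16.4)/24 = 55.7°C ✓ — fails.
F2 (27 nt, A=10 T=9 G=6 C=2): length 27 ✓; GC 8/27 = 29.6%, outside 35.5–55.9% ✗; Tm = 64.9 + 41·(8 − 16.4)/27 = 52.1°C, outside 54.7–61.1°C ✗ — fails.
F3 (28 nt, A=4 T=5 G=8 C=11): length 28 ✓; GC 19/28 = 67.9%, outside 35.5–55.9% ✗; Tm = 64.9 + 41·(19 − 16.4)/28 = 68.7°C, outside 54.7–61.1°C ✗ — fails.
F4 (27 nt, A=10 T=7 G=6 C=4): length 27 ✓; GC 10/27 = 37.0% ✓; Tm = 64.9 + 41·(10 − 16.4)/27 = 55.2°C ✓ — passes.

F4 only.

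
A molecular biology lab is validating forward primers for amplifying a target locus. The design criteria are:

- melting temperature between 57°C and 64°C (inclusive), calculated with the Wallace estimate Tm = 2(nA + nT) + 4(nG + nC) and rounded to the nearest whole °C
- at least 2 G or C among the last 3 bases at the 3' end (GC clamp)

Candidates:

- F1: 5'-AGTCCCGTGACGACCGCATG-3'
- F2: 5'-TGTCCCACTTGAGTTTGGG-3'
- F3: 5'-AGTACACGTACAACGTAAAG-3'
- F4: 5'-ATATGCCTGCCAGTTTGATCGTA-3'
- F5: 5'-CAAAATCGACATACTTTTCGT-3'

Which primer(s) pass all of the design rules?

F2 only.

F1 (20 nt, A=4 T=3 G=6 C=7): Tm = 2·7 + 4·13 = 66°C, outside 57–64°C ✗; 3' end ATG has 1 G/C, need ≥2 ✗ — fails.
F2 (19 nt, A=2 T=7 G=6 C=4): Tm = 2·9 + 4·10 = 58°C ✓; 3' end GGG has 3 G/C ✓ — passes.
F3 (20 nt, A=9 T=3 G=4 C=4): Tm = 2·12 + 4·8 = 56°C, outside 57–64°C ✗; 3' end AAG has 1 G/C, need ≥2 ✗ — fails.
F4 (23 nt, A=5 T=8 G=5 C=5): Tm = 2·13 + 4·10 = 66°C, outside 57–64°C ✗; 3' end GTA has 1 G/C, need ≥2 ✗ — fails.
F5 (21 nt, A=7 T=7 G=2 C=5): Tm = 2·14 + 4·7 = 56°C, outside 57–64°C ✗; 3' end CGT has 2 G/C ✓ — fails.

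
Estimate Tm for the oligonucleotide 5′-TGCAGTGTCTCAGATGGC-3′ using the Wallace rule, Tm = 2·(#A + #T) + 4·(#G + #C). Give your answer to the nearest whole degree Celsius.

Base counts: A=3, T=5, G=6, C=4 (length 18).
Tm = 2·(3+5) + 4·(6+4) = 2·8 + 4·10 = 16 + 40 = 56°C.

56°C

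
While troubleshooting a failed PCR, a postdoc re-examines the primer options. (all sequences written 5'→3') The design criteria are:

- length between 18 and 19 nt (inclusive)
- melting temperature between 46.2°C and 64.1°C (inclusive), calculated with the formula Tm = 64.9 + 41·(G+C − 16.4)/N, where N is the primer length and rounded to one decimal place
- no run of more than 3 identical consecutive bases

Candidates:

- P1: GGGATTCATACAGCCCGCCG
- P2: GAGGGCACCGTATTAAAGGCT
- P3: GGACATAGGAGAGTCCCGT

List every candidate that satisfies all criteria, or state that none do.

P3 only.

P1 (20 nt, A=4 T=3 G=6 C=7): length 20, outside 18–19 ✗; Tm = 64.9 + 41·(13 − 16.4)/20 = 57.9°C ✓; longest run = 3 ✓ — fails.
P2 (21 nt, A=6 T=4 G=7 C=4): length 21, outside 18–19 ✗; Tm = 64.9 + 41·(11 − 16.4)/21 = 54.4°C ✓; longest run = 3 ✓ — fails.
P3 (19 nt, A=5 T=3 G=7 C=4): length 19 ✓; Tm = 64.9 + 41·(11 − 16.4)/19 = 53.2°C ✓; longest run = 3 ✓ — passes.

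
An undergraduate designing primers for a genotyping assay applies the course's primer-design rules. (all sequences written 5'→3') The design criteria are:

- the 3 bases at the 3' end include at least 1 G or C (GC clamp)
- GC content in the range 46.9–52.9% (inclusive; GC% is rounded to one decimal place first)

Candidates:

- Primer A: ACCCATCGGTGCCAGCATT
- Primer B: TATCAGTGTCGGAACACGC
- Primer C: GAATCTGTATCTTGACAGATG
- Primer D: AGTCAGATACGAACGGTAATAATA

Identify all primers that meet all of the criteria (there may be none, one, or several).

Primer A (19 nt, A=4 T=4 G=4 C=7): 3' end ATT has 0 G/C, need ≥1 ✗; GC 11/19 = 57.9%, outside 46.9–52.9% ✗ — fails.
Primer B (19 nt, A=5 T=4 G=5 C=5): 3' end CGC has 3 G/C ✓; GC 10/19 = 52.6% ✓ — passes.
Primer C (21 nt, A=6 T=7 G=5 C=3): 3' end ATG has 1 G/C ✓; GC 8/21 = 38.1%, outside 46.9–52.9% ✗ — fails.
Primer D (24 nt, A=11 T=5 G=5 C=3): 3' end ATA has 0 G/C, need ≥1 ✗; GC 8/24 = 33.3%, outside 46.9–52.9% ✗ — fails.

Primer B only.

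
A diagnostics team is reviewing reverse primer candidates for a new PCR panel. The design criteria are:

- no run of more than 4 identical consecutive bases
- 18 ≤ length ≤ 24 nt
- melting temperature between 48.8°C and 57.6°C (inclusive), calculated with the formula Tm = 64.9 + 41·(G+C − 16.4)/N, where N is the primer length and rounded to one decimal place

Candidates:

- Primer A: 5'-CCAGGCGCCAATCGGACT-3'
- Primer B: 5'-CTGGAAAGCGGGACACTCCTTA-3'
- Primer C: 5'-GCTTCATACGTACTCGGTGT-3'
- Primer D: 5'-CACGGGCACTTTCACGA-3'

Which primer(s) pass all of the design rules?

Primer A, Primer B and Primer C.

Primer A (18 nt, A=4 T=2 G=5 C=7): longest run = 2 ✓; length 18 ✓; Tm = 64.9 + 41·(12 − 16.4)/18 = 54.9°C ✓ — passes.
Primer B (22 nt, A=6 T=4 G=6 C=6): longest run = 3 ✓; length 22 ✓; Tm = 64.9 + 41·(12 − 16.4)/22 = 56.7°C ✓ — passes.
Primer C (20 nt, A=3 T=7 G=5 C=5): longest run = 2 ✓; length 20 ✓; Tm = 64.9 + 41·(10 − 16.4)/20 = 51.8°C ✓ — passes.
Primer D (17 nt, A=4 T=3 G=4 C=6): longest run = 3 ✓; length 17, outside 18–24 ✗; Tm = 64.9 + 41·(10 − 16.4)/17 = 49.5°C ✓ — fails.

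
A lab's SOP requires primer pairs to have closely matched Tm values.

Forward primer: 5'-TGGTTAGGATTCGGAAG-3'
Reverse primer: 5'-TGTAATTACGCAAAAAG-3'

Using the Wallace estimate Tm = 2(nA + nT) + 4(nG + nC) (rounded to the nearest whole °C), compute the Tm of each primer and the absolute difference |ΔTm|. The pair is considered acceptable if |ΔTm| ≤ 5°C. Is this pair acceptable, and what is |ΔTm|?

|ΔTm| = 6°C; the pair is not acceptable.

Forward: A=4 T=5 G=7 C=1 → Tm = 2·9 + 4·8 = 50°C.
Reverse: A=8 T=4 G=3 C=2 → Tm = 2·12 + 4·5 = 44°C.
|ΔTm| = |50 − 44| = 6°C, > 5°C.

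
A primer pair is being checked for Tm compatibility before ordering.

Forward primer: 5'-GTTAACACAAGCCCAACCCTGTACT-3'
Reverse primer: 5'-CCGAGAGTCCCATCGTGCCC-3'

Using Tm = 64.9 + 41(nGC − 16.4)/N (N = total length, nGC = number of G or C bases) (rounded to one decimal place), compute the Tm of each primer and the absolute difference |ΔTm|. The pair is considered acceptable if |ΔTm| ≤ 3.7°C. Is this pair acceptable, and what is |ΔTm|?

|ΔTm| = 2.3°C; the pair is acceptable.

Forward: G+C = 12, N = 25 → Tm = 64.9 + 41·(12 − 16.4)/25 = 57.7°C.
Reverse: G+C = 14, N = 20 → Tm = 64.9 + 41·(14 − 16.4)/20 = 60.0°C.
|ΔTm| = |57.7 − 60.0| = 2.3°C, ≤ 3.7°C.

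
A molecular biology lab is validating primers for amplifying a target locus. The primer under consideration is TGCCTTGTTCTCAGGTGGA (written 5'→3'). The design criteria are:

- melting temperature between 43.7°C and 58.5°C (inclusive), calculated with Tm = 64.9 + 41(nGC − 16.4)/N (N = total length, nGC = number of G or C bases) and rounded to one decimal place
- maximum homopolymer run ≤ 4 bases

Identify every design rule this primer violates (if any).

Base counts: A=2, T=7, G=6, C=4 (length 19).
Tm: Tm = 64.9 + 41·(10 − 16.4)/19 = 51.1°C ✓
homopolymer run: longest run = 2 ✓

Meets all criteria.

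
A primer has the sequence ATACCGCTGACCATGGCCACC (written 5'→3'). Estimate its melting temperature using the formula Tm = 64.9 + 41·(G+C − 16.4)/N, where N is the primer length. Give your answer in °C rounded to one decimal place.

Base counts: A=5, T=3, G=4, C=9; G+C = 13, N = 21.
Tm = 64.9 + 41·(13 − 16.4)/21 = 64.9 + -139.40/21 = 58.3°C.

58.3°C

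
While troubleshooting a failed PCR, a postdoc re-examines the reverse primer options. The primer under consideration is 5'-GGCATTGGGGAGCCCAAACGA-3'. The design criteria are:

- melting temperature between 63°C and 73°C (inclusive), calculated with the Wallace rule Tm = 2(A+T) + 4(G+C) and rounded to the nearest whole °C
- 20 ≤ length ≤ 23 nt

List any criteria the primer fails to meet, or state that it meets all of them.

Base counts: A=6, T=2, G=8, C=5 (length 21).
Tm: Tm = 2·8 + 4·13 = 68°C ✓
length: length 21 ✓

Meets all criteria.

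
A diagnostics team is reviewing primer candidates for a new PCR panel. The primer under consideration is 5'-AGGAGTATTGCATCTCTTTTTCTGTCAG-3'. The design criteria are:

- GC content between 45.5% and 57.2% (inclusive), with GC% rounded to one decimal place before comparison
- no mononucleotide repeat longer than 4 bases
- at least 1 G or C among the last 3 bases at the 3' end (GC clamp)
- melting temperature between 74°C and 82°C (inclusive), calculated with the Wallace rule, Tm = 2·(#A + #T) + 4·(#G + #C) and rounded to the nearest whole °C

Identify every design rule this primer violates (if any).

Fails: GC content, homopolymer run.

Base counts: A=5, T=12, G=6, C=5 (length 28).
GC content: GC 11/28 = 39.3%, outside 45.5–57.2% ✗
homopolymer run: longest run = 5, exceeds 4 ✗
GC clamp: 3' end CAG has 2 G/C ✓
Tm: Tm = 2·17 + 4·11 = 78°C ✓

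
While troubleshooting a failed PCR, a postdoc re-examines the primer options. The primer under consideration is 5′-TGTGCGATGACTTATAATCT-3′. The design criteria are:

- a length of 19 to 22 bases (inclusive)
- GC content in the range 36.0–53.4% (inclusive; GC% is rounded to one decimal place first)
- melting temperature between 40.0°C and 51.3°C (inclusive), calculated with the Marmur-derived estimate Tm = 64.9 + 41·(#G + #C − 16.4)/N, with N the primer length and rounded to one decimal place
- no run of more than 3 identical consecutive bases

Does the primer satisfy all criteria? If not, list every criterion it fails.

Base counts: A=5, T=8, G=4, C=3 (length 20).
length: length 20 ✓
GC content: GC 7/20 = 35.0%, outside 36.0–53.4% ✗
Tm: Tm = 64.9 + 41·(7 − 16.4)/20 = 45.6°C ✓
homopolymer run: longest run = 2 ✓

Fails: GC content.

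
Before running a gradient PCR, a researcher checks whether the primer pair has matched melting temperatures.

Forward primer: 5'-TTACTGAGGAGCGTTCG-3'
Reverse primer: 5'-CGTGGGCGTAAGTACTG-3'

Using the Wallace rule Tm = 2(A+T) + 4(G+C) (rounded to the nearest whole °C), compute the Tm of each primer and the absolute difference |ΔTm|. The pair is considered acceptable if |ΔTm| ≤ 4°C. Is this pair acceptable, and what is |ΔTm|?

|ΔTm| = 2°C; the pair is acceptable.

Forward: A=3 T=5 G=6 C=3 → Tm = 2·8 + 4·9 = 52°C.
Reverse: A=3 T=4 G=7 C=3 → Tm = 2·7 + 4·10 = 54°C.
|ΔTm| = |52 − 54| = 2°C, ≤ 4°C.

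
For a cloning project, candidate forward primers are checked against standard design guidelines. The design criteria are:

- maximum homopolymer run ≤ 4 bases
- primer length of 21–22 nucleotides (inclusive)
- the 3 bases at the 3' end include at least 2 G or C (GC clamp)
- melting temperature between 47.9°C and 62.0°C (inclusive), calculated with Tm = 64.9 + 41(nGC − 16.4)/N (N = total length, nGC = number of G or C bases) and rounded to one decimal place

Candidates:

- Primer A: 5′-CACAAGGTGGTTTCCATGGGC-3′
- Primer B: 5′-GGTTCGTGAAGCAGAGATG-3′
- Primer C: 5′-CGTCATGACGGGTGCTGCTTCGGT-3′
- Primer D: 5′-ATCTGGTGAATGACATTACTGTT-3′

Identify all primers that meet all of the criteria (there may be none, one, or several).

Primer A (21 nt, A=4 T=5 G=7 C=5): longest run = 3 ✓; length 21 ✓; 3' end GGC has 3 G/C ✓; Tm = 64.9 + 41·(12 − 16.4)/21 = 56.3°C ✓ — passes.
Primer B (19 nt, A=5 T=4 G=8 C=2): longest run = 2 ✓; length 19, outside 21–22 ✗; 3' end ATG has 1 G/C, need ≥2 ✗; Tm = 64.9 + 41·(10 − 16.4)/19 = 51.1°C ✓ — fails.
Primer C (24 nt, A=2 T=7 G=9 C=6): longest run = 3 ✓; length 24, outside 21–22 ✗; 3' end GGT has 2 G/C ✓; Tm = 64.9 + 41·(15 − 16.4)/24 = 62.5°C, outside 47.9–62.0°C ✗ — fails.
Primer D (23 nt, A=6 T=9 G=5 C=3): longest run = 2 ✓; length 23, outside 21–22 ✗; 3' end GTT has 1 G/C, need ≥2 ✗; Tm = 64.9 + 41·(8 − 16.4)/23 = 49.9°C ✓ — fails.

Primer A only.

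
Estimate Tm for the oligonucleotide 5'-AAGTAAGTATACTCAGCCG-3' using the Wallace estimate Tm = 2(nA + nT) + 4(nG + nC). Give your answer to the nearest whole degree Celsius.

54°C

Base counts: A=7, T=4, G=4, C=4 (length 19).
Tm = 2·(7+4) + 4·(4+4) = 2·11 + 4·8 = 22 + 32 = 54°C.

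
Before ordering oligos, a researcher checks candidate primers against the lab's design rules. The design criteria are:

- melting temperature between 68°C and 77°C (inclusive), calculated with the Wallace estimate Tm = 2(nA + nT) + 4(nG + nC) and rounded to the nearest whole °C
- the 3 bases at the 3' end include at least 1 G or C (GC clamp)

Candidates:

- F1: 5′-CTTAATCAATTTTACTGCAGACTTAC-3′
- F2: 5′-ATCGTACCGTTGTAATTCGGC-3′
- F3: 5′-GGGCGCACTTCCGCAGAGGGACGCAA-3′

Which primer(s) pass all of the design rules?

F1 only.

F1 (26 nt, A=8 T=10 G=2 C=6): Tm = 2·18 + 4·8 = 68°C ✓; 3' end TAC has 1 G/C ✓ — passes.
F2 (21 nt, A=4 T=7 G=5 C=5): Tm = 2·11 + 4·10 = 62°C, outside 68–77°C ✗; 3' end GGC has 3 G/C ✓ — fails.
F3 (26 nt, A=6 T=2 G=10 C=8): Tm = 2·8 + 4·18 = 88°C, outside 68–77°C ✗; 3' end CAA has 1 G/C ✓ — fails.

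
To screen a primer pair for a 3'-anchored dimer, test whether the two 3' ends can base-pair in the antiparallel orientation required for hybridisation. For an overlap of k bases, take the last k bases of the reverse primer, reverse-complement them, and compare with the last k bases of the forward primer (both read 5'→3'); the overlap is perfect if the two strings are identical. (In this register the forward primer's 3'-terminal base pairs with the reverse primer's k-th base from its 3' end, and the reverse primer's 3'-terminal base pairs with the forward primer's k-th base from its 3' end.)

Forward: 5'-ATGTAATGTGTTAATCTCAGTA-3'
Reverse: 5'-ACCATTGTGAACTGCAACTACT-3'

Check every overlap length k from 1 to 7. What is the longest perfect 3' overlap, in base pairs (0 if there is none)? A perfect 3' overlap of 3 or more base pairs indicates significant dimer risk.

Longest perfect overlap: 4 complementary base pairs; significant dimer risk (threshold 3).

Last 7 bases (5'→3') — forward …CTCAGTA, reverse …AACTACT.
Reverse complement of the reverse primer's last 7 bases: AGTAGTT; its first k bases are the reverse complement of the reverse primer's last k bases, so a perfect k-base overlap needs the forward primer's last k bases to equal them.
Comparing (forward last k vs required): k=1: A vs A ✓; k=2: TA vs AG ✗; k=3: GTA vs AGT ✗; k=4: AGTA vs AGTA ✓; k=5: CAGTA vs AGTAG ✗; k=6: TCAGTA vs AGTAGT ✗; k=7: CTCAGTA vs AGTAGTT ✗.
Perfect overlaps at k = 1, 4; the largest is 4.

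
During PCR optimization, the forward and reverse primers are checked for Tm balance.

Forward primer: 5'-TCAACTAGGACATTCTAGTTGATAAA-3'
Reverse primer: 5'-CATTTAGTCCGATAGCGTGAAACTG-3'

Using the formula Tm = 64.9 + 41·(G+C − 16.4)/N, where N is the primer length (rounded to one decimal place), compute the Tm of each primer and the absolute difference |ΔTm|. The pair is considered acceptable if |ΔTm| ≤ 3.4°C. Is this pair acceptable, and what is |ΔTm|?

Forward: G+C = 8, N = 26 → Tm = 64.9 + 41·(8 − 16.4)/26 = 51.7°C.
Reverse: G+C = 11, N = 25 → Tm = 64.9 + 41·(11 − 16.4)/25 = 56.0°C.
|ΔTm| = |51.7 − 56.0| = 4.3°C, > 3.4°C.

|ΔTm| = 4.3°C; the pair is not acceptable.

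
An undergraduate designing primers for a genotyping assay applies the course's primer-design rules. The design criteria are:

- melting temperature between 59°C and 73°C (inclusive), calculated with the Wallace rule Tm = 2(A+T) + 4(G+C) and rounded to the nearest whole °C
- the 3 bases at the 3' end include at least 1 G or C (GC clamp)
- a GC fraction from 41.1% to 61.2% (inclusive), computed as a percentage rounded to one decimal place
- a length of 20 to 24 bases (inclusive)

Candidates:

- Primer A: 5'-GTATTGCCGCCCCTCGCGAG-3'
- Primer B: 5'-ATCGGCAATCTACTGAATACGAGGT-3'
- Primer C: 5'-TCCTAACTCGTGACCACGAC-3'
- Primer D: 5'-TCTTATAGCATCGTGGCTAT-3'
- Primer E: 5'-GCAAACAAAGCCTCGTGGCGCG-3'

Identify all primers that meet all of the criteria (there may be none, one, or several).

Primer C only.

Primer A (20 nt, A=2 T=4 G=6 C=8): Tm = 2·6 + 4·14 = 68°C ✓; 3' end GAG has 2 G/C ✓; GC 14/20 = 70.0%, outside 41.1–61.2% ✗; length 20 ✓ — fails.
Primer B (25 nt, A=8 T=6 G=6 C=5): Tm = 2·14 + 4·11 = 72°C ✓; 3' end GGT has 2 G/C ✓; GC 11/25 = 44.0% ✓; length 25, outside 20–24 ✗ — fails.
Primer C (20 nt, A=5 T=4 G=3 C=8): Tm = 2·9 + 4·11 = 62°C ✓; 3' end GAC has 2 G/C ✓; GC 11/20 = 55.0% ✓; length 20 ✓ — passes.
Primer D (20 nt, A=4 T=8 G=4 C=4): Tm = 2·12 + 4·8 = 56°C, outside 59–73°C ✗; 3' end TAT has 0 G/C, need ≥1 ✗; GC 8/20 = 40.0%, outside 41.1–61.2% ✗; length 20 ✓ — fails.
Primer E (22 nt, A=6 T=2 G=7 C=7): Tm = 2·8 + 4·14 = 72°C ✓; 3' end GCG has 3 G/C ✓; GC 14/22 = 63.6%, outside 41.1–61.2% ✗; length 22 ✓ — fails.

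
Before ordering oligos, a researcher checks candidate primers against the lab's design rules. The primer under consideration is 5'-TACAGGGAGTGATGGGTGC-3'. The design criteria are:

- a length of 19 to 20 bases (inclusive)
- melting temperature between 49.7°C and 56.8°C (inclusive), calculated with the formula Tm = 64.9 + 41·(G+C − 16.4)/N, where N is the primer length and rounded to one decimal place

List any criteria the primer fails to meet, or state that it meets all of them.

Base counts: A=4, T=4, G=9, C=2 (length 19).
length: length 19 ✓
Tm: Tm = 64.9 + 41·(11 − 16.4)/19 = 53.2°C ✓

Meets all criteria.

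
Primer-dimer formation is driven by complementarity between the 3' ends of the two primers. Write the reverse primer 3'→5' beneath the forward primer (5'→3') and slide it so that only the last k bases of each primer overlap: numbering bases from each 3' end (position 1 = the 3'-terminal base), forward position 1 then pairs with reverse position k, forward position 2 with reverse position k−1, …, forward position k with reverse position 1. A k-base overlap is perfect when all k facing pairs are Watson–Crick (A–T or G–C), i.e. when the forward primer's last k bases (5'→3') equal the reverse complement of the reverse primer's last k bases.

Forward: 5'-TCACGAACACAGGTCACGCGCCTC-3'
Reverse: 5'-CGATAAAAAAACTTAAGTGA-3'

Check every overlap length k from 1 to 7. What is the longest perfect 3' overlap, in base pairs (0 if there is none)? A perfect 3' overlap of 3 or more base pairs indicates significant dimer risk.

Longest perfect overlap: 2 complementary base pairs; below the dimer-risk threshold (threshold 3).

Last 7 bases (5'→3') — forward …GCGCCTC, reverse …TAAGTGA.
Reverse complement of the reverse primer's last 7 bases: TCACTTA; its first k bases are the reverse complement of the reverse primer's last k bases, so a perfect k-base overlap needs the forward primer's last k bases to equal them.
Comparing (forward last k vs required): k=1: C vs T ✗; k=2: TC vs TC ✓; k=3: CTC vs TCA ✗; k=4: CCTC vs TCAC ✗; k=5: GCCTC vs TCACT ✗; k=6: CGCCTC vs TCACTT ✗; k=7: GCGCCTC vs TCACTTA ✗.
Only k = 2 is perfect, so the longest perfect 3' overlap is 2.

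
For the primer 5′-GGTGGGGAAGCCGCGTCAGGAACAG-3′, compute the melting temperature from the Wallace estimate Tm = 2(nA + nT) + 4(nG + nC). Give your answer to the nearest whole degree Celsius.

84°C

Base counts: A=6, T=2, G=12, C=5 (length 25).
Tm = 2·(6+2) + 4·(12+5) = 2·8 + 4·17 = 16 + 68 = 84°C.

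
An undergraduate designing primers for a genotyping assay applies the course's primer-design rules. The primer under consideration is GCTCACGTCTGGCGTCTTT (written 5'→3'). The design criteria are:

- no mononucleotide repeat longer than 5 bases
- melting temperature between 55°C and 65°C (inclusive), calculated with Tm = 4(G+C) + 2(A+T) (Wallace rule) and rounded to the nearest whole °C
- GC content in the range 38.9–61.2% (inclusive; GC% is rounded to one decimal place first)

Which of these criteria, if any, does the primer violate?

Base counts: A=1, T=7, G=5, C=6 (length 19).
homopolymer run: longest run = 3 ✓
Tm: Tm = 2·8 + 4·11 = 60°C ✓
GC content: GC 11/19 = 57.9% ✓

Meets all criteria.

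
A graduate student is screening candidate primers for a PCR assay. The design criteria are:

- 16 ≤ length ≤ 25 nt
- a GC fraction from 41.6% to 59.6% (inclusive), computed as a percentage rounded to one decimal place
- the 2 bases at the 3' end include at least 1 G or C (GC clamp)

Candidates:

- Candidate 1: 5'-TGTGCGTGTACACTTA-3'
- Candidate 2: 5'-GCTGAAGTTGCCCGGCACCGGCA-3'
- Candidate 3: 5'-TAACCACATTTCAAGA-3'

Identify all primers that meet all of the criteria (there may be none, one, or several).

None of the candidates satisfy all criteria.

Candidate 1 (16 nt, A=3 T=6 G=4 C=3): length 16 ✓; GC 7/16 = 43.8% ✓; 3' end TA has 0 G/C, need ≥1 ✗ — fails.
Candidate 2 (23 nt, A=4 T=3 G=8 C=8): length 23 ✓; GC 16/23 = 69.6%, outside 41.6–59.6% ✗; 3' end CA has 1 G/C ✓ — fails.
Candidate 3 (16 nt, A=7 T=4 G=1 C=4): length 16 ✓; GC 5/16 = 31.3%, outside 41.6–59.6% ✗; 3' end GA has 1 G/C ✓ — fails.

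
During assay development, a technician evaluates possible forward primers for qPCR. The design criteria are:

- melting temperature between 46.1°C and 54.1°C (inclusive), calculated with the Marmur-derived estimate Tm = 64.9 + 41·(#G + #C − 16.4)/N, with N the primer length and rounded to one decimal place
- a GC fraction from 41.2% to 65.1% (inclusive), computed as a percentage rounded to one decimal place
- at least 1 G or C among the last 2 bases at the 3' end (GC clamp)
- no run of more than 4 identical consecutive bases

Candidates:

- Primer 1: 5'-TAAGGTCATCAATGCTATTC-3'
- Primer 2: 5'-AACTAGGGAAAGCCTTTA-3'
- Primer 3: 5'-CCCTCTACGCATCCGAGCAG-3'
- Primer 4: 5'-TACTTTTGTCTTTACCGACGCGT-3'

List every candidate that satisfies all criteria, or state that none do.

Primer 1 (20 nt, A=6 T=7 G=3 C=4): Tm = 64.9 + 41·(7 − 16.4)/20 = 45.6°C, outside 46.1–54.1°C ✗; GC 7/20 = 35.0%, outside 41.2–65.1% ✗; 3' end TC has 1 G/C ✓; longest run = 2 ✓ — fails.
Primer 2 (18 nt, A=7 T=4 G=4 C=3): Tm = 64.9 + 41·(7 − 16.4)/18 = 43.5°C, outside 46.1–54.1°C ✗; GC 7/18 = 38.9%, outside 41.2–65.1% ✗; 3' end TA has 0 G/C, need ≥1 ✗; longest run = 3 ✓ — fails.
Primer 3 (20 nt, A=4 T=3 G=4 C=9): Tm = 64.9 + 41·(13 − 16.4)/20 = 57.9°C, outside 46.1–54.1°C ✗; GC 13/20 = 65.0% ✓; 3' end AG has 1 G/C ✓; longest run = 3 ✓ — fails.
Primer 4 (23 nt, A=3 T=10 G=4 C=6): Tm = 64.9 + 41·(10 − 16.4)/23 = 53.5°C ✓; GC 10/23 = 43.5% ✓; 3' end GT has 1 G/C ✓; longest run = 4 ✓ — passes.

Primer 4 only.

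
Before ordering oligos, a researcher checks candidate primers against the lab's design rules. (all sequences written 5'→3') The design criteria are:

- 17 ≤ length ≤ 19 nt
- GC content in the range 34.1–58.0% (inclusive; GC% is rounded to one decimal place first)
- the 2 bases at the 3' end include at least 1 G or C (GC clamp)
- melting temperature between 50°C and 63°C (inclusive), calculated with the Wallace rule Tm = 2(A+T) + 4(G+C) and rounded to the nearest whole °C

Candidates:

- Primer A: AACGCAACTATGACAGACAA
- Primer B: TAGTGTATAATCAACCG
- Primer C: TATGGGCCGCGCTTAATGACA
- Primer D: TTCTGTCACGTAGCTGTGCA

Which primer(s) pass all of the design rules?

None of the candidates satisfy all criteria.

Primer A (20 nt, A=10 T=2 G=3 C=5): length 20, outside 17–19 ✗; GC 8/20 = 40.0% ✓; 3' end AA has 0 G/C, need ≥1 ✗; Tm = 2·12 + 4·8 = 56°C ✓ — fails.
Primer B (17 nt, A=6 T=5 G=3 C=3): length 17 ✓; GC 6/17 = 35.3% ✓; 3' end CG has 2 G/C ✓; Tm = 2·11 + 4·6 = 46°C, outside 50–63°C ✗ — fails.
Primer C (21 nt, A=5 T=5 G=6 C=5): length 21, outside 17–19 ✗; GC 11/21 = 52.4% ✓; 3' end CA has 1 G/C ✓; Tm = 2·10 + 4·11 = 64°C, outside 50–63°C ✗ — fails.
Primer D (20 nt, A=3 T=7 G=5 C=5): length 20, outside 17–19 ✗; GC 10/20 = 50.0% ✓; 3' end CA has 1 G/C ✓; Tm = 2·10 + 4·10 = 60°C ✓ — fails.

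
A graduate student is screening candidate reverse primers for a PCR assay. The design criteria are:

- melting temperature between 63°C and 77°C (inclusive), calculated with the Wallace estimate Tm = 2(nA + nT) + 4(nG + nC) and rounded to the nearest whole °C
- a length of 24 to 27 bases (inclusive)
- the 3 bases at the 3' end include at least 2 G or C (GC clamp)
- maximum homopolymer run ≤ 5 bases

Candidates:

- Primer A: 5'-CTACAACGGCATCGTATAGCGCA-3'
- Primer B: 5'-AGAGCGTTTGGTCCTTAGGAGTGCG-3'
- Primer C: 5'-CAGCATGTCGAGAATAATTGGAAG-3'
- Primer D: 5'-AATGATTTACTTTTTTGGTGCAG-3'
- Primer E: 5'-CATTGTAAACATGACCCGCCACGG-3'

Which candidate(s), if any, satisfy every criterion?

Primer E only.

Primer A (23 nt, A=7 T=4 G=5 C=7): Tm = 2·11 + 4·12 = 70°C ✓; length 23, outside 24–27 ✗; 3' end GCA has 2 G/C ✓; longest run = 2 ✓ — fails.
Primer B (25 nt, A=4 T=7 G=10 C=4): Tm = 2·11 + 4·14 = 78°C, outside 63–77°C ✗; length 25 ✓; 3' end GCG has 3 G/C ✓; longest run = 3 ✓ — fails.
Primer C (24 nt, A=9 T=5 G=7 C=3): Tm = 2·14 + 4·10 = 68°C ✓; length 24 ✓; 3' end AAG has 1 G/C, need ≥2 ✗; longest run = 2 ✓ — fails.
Primer D (23 nt, A=5 T=11 G=5 C=2): Tm = 2·16 + 4·7 = 60°C, outside 63–77°C ✗; length 23, outside 24–27 ✗; 3' end CAG has 2 G/C ✓; longest run = 6, exceeds 5 ✗ — fails.
Primer E (24 nt, A=7 T=4 G=5 C=8): Tm = 2·11 + 4·13 = 74°C ✓; length 24 ✓; 3' end CGG has 3 G/C ✓; longest run = 3 ✓ — passes.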